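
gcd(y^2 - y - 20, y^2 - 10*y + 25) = y - 5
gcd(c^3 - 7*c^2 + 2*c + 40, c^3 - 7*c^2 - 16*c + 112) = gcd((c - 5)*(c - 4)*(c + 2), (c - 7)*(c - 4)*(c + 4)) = c - 4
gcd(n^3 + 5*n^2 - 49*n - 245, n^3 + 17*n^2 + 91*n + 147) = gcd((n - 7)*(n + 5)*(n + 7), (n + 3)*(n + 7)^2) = n + 7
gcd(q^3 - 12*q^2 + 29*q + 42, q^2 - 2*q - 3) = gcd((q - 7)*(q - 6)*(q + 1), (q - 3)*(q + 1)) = q + 1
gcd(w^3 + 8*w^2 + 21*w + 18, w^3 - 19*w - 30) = w^2 + 5*w + 6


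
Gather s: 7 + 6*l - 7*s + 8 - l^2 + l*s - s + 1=-l^2 + 6*l + s*(l - 8) + 16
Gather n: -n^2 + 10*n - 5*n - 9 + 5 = -n^2 + 5*n - 4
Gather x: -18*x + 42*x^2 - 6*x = 42*x^2 - 24*x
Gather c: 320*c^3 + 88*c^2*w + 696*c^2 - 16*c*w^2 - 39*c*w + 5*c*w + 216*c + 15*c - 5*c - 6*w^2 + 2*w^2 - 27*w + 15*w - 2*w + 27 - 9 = 320*c^3 + c^2*(88*w + 696) + c*(-16*w^2 - 34*w + 226) - 4*w^2 - 14*w + 18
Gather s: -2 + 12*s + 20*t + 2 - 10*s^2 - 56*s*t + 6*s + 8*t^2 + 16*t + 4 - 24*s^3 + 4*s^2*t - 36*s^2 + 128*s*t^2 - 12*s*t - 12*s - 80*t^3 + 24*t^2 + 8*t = -24*s^3 + s^2*(4*t - 46) + s*(128*t^2 - 68*t + 6) - 80*t^3 + 32*t^2 + 44*t + 4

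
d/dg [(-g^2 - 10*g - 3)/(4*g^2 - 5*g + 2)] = 5*(9*g^2 + 4*g - 7)/(16*g^4 - 40*g^3 + 41*g^2 - 20*g + 4)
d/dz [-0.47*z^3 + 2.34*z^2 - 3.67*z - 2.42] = -1.41*z^2 + 4.68*z - 3.67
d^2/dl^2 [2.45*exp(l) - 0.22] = 2.45*exp(l)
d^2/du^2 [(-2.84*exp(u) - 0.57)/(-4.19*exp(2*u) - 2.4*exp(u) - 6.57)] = (49.859324*exp(4*u) + 11.468868*exp(3*u) - 451.886472*exp(2*u) - 104.262444*exp(u) + 113.600556)*exp(u)/(73.560059*exp(6*u) + 126.40392*exp(5*u) + 418.433931*exp(4*u) + 410.23152*exp(3*u) + 656.112393*exp(2*u) + 310.78728*exp(u) + 283.593393)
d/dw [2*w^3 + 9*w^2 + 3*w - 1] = 6*w^2 + 18*w + 3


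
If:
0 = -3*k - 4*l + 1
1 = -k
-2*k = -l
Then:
No Solution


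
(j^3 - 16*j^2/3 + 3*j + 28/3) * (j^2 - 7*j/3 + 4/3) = j^5 - 23*j^4/3 + 151*j^3/9 - 43*j^2/9 - 160*j/9 + 112/9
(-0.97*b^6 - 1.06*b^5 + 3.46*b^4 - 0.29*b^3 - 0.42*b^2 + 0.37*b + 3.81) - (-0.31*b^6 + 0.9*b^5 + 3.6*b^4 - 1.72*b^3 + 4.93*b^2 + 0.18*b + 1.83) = -0.66*b^6 - 1.96*b^5 - 0.14*b^4 + 1.43*b^3 - 5.35*b^2 + 0.19*b + 1.98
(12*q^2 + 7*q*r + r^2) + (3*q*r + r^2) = 12*q^2 + 10*q*r + 2*r^2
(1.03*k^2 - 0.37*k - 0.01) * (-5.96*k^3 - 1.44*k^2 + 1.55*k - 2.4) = -6.1388*k^5 + 0.722*k^4 + 2.1889*k^3 - 3.0311*k^2 + 0.8725*k + 0.024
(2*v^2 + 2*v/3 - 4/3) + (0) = 2*v^2 + 2*v/3 - 4/3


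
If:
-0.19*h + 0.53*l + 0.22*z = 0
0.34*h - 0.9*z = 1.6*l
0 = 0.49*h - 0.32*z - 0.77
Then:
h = 0.95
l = 0.73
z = -0.95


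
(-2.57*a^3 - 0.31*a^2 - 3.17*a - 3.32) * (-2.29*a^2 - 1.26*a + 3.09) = 5.8853*a^5 + 3.9481*a^4 - 0.291399999999999*a^3 + 10.6391*a^2 - 5.6121*a - 10.2588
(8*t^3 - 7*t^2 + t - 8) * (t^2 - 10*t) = 8*t^5 - 87*t^4 + 71*t^3 - 18*t^2 + 80*t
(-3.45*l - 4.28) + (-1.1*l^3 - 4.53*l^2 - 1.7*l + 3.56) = -1.1*l^3 - 4.53*l^2 - 5.15*l - 0.72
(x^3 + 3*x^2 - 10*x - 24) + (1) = x^3 + 3*x^2 - 10*x - 23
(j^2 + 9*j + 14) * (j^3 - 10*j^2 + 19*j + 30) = j^5 - j^4 - 57*j^3 + 61*j^2 + 536*j + 420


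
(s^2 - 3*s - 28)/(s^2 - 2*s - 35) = (s + 4)/(s + 5)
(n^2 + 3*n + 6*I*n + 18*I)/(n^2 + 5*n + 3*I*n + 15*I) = (n^2 + n*(3 + 6*I) + 18*I)/(n^2 + n*(5 + 3*I) + 15*I)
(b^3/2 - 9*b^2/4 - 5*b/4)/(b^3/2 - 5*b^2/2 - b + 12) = b*(2*b^2 - 9*b - 5)/(2*(b^3 - 5*b^2 - 2*b + 24))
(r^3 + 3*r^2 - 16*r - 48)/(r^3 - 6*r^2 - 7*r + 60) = (r + 4)/(r - 5)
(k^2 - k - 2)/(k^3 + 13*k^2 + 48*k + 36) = (k - 2)/(k^2 + 12*k + 36)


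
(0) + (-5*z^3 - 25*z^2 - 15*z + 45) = -5*z^3 - 25*z^2 - 15*z + 45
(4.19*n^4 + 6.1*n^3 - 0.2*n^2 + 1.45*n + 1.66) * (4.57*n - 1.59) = 19.1483*n^5 + 21.2149*n^4 - 10.613*n^3 + 6.9445*n^2 + 5.2807*n - 2.6394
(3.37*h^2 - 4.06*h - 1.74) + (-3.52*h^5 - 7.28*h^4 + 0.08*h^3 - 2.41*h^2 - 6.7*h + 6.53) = -3.52*h^5 - 7.28*h^4 + 0.08*h^3 + 0.96*h^2 - 10.76*h + 4.79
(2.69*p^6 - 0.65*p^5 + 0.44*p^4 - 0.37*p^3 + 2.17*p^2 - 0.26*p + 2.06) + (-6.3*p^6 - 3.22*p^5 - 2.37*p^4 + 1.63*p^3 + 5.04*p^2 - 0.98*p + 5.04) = -3.61*p^6 - 3.87*p^5 - 1.93*p^4 + 1.26*p^3 + 7.21*p^2 - 1.24*p + 7.1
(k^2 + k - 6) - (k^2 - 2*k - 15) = 3*k + 9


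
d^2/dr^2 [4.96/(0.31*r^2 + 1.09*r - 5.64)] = (-0.953312*r^2 - 3.351968*r + 4.96*(0.62*r + 1.09)*(1.24*r + 2.18) + 17.344128)/(0.31*r^2 + 1.09*r - 5.64)^3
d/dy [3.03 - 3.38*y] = -3.38000000000000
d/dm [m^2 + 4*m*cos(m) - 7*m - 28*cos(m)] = -4*m*sin(m) + 2*m + 28*sin(m) + 4*cos(m) - 7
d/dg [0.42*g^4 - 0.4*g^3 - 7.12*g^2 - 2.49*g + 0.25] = 1.68*g^3 - 1.2*g^2 - 14.24*g - 2.49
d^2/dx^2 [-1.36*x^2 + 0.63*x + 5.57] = -2.72000000000000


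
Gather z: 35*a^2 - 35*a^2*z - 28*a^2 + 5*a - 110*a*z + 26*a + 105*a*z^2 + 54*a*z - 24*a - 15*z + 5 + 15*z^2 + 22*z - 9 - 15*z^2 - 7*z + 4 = 7*a^2 + 105*a*z^2 + 7*a + z*(-35*a^2 - 56*a)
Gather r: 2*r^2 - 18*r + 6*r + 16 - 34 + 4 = 2*r^2 - 12*r - 14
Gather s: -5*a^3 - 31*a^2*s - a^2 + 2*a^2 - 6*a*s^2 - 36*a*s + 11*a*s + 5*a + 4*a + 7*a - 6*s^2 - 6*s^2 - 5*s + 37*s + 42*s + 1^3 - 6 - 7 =-5*a^3 + a^2 + 16*a + s^2*(-6*a - 12) + s*(-31*a^2 - 25*a + 74) - 12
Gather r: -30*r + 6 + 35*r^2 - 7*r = 35*r^2 - 37*r + 6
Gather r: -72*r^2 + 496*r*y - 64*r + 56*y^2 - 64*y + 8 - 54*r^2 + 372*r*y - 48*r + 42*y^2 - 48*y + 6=-126*r^2 + r*(868*y - 112) + 98*y^2 - 112*y + 14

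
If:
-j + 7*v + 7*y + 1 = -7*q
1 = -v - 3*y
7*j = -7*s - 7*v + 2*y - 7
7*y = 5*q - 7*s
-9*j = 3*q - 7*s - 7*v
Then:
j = -365/629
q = 475/629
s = 2417/4403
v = -611/629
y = -6/629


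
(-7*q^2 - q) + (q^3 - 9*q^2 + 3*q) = q^3 - 16*q^2 + 2*q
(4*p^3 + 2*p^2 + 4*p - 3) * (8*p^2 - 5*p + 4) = 32*p^5 - 4*p^4 + 38*p^3 - 36*p^2 + 31*p - 12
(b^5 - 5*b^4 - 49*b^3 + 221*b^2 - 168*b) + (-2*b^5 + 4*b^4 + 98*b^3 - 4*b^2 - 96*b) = -b^5 - b^4 + 49*b^3 + 217*b^2 - 264*b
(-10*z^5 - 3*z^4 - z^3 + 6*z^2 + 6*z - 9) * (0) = 0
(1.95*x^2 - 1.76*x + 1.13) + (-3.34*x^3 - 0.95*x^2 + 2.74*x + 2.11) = -3.34*x^3 + 1.0*x^2 + 0.98*x + 3.24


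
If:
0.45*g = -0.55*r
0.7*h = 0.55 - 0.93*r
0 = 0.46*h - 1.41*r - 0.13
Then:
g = -0.14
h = 0.63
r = 0.11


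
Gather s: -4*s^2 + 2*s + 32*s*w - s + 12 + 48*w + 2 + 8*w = -4*s^2 + s*(32*w + 1) + 56*w + 14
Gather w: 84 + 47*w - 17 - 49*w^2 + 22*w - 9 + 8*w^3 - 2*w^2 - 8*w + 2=8*w^3 - 51*w^2 + 61*w + 60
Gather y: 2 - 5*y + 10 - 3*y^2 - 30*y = -3*y^2 - 35*y + 12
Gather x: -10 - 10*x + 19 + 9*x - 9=-x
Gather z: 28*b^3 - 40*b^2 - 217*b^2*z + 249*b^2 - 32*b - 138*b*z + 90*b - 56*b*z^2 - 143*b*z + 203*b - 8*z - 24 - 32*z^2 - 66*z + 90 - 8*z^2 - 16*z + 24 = 28*b^3 + 209*b^2 + 261*b + z^2*(-56*b - 40) + z*(-217*b^2 - 281*b - 90) + 90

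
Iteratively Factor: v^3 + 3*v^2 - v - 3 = (v + 1)*(v^2 + 2*v - 3) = (v - 1)*(v + 1)*(v + 3)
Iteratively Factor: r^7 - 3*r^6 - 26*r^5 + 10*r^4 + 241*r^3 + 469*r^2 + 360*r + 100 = (r + 2)*(r^6 - 5*r^5 - 16*r^4 + 42*r^3 + 157*r^2 + 155*r + 50) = (r + 1)*(r + 2)*(r^5 - 6*r^4 - 10*r^3 + 52*r^2 + 105*r + 50) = (r + 1)^2*(r + 2)*(r^4 - 7*r^3 - 3*r^2 + 55*r + 50) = (r - 5)*(r + 1)^2*(r + 2)*(r^3 - 2*r^2 - 13*r - 10) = (r - 5)*(r + 1)^3*(r + 2)*(r^2 - 3*r - 10) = (r - 5)^2*(r + 1)^3*(r + 2)*(r + 2)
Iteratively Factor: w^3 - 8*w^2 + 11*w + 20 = (w - 4)*(w^2 - 4*w - 5) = (w - 4)*(w + 1)*(w - 5)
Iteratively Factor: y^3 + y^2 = (y + 1)*(y^2) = y*(y + 1)*(y)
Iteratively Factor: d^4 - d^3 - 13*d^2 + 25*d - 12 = (d - 1)*(d^3 - 13*d + 12) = (d - 1)^2*(d^2 + d - 12) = (d - 1)^2*(d + 4)*(d - 3)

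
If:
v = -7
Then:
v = -7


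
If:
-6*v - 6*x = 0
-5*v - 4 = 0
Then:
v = -4/5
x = 4/5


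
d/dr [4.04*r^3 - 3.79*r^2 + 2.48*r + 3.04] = 12.12*r^2 - 7.58*r + 2.48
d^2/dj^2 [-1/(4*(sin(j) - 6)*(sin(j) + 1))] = (4*sin(j)^3 - 19*sin(j)^2 + 62*sin(j) - 62)/(4*(sin(j) - 6)^3*(sin(j) + 1)^2)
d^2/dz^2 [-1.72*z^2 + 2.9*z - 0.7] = -3.44000000000000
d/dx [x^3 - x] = 3*x^2 - 1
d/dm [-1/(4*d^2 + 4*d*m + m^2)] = 2*(2*d + m)/(4*d^2 + 4*d*m + m^2)^2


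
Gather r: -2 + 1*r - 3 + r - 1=2*r - 6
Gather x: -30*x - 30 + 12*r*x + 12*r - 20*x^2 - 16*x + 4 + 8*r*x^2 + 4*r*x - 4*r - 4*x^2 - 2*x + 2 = 8*r + x^2*(8*r - 24) + x*(16*r - 48) - 24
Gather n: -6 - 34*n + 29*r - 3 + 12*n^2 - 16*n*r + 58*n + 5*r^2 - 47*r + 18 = 12*n^2 + n*(24 - 16*r) + 5*r^2 - 18*r + 9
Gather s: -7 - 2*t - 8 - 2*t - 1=-4*t - 16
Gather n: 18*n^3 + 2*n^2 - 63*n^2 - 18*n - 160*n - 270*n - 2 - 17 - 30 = 18*n^3 - 61*n^2 - 448*n - 49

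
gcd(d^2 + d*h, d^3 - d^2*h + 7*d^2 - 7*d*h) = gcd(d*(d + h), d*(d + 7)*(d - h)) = d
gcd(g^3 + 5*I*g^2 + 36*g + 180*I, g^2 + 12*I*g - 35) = g + 5*I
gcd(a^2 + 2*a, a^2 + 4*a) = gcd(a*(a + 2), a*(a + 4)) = a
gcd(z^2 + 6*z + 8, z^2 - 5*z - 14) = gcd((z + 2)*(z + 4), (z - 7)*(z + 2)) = z + 2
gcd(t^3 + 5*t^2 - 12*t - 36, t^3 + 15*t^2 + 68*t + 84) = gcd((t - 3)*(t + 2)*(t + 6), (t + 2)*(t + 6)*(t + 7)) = t^2 + 8*t + 12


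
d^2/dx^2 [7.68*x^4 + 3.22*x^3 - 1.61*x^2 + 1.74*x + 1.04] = 92.16*x^2 + 19.32*x - 3.22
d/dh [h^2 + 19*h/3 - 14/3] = 2*h + 19/3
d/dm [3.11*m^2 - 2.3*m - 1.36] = 6.22*m - 2.3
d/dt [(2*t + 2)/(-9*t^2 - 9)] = 2*(-t^2 + 2*t*(t + 1) - 1)/(9*(t^2 + 1)^2)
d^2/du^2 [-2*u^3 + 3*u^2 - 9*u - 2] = 6 - 12*u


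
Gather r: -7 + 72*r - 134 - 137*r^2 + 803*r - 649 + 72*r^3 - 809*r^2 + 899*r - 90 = 72*r^3 - 946*r^2 + 1774*r - 880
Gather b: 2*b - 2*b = 0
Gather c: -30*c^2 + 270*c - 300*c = -30*c^2 - 30*c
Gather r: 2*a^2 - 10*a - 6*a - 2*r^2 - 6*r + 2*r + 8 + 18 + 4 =2*a^2 - 16*a - 2*r^2 - 4*r + 30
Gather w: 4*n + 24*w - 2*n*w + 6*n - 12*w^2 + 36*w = 10*n - 12*w^2 + w*(60 - 2*n)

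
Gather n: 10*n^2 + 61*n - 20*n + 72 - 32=10*n^2 + 41*n + 40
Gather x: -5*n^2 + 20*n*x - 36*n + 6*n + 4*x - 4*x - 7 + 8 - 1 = -5*n^2 + 20*n*x - 30*n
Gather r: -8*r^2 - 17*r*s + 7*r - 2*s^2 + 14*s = -8*r^2 + r*(7 - 17*s) - 2*s^2 + 14*s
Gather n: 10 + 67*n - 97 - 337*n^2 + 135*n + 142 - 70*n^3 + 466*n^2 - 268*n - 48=-70*n^3 + 129*n^2 - 66*n + 7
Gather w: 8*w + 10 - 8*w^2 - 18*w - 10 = -8*w^2 - 10*w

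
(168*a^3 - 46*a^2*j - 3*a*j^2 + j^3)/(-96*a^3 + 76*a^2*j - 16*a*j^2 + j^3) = (-28*a^2 + 3*a*j + j^2)/(16*a^2 - 10*a*j + j^2)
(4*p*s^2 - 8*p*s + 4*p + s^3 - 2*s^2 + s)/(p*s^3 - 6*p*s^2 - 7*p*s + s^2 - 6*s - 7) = (-4*p*s^2 + 8*p*s - 4*p - s^3 + 2*s^2 - s)/(-p*s^3 + 6*p*s^2 + 7*p*s - s^2 + 6*s + 7)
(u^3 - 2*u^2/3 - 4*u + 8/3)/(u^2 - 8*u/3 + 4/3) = u + 2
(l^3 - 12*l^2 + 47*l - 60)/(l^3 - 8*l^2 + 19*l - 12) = (l - 5)/(l - 1)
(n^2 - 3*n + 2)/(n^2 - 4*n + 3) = (n - 2)/(n - 3)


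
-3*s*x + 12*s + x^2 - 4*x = (-3*s + x)*(x - 4)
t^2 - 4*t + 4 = (t - 2)^2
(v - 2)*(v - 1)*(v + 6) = v^3 + 3*v^2 - 16*v + 12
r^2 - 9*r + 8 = (r - 8)*(r - 1)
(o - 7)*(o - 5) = o^2 - 12*o + 35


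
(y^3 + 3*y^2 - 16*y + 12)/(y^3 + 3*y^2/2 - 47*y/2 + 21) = 2*(y - 2)/(2*y - 7)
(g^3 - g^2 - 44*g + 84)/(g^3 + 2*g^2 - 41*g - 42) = (g - 2)/(g + 1)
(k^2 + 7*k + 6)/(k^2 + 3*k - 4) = (k^2 + 7*k + 6)/(k^2 + 3*k - 4)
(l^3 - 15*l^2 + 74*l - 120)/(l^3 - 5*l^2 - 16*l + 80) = (l - 6)/(l + 4)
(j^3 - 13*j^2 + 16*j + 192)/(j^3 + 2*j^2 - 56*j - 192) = (j^2 - 5*j - 24)/(j^2 + 10*j + 24)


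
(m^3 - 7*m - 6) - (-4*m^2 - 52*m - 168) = m^3 + 4*m^2 + 45*m + 162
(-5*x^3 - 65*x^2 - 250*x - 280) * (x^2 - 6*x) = -5*x^5 - 35*x^4 + 140*x^3 + 1220*x^2 + 1680*x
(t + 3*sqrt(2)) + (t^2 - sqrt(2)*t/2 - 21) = t^2 - sqrt(2)*t/2 + t - 21 + 3*sqrt(2)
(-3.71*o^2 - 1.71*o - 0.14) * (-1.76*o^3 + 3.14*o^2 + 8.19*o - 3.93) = 6.5296*o^5 - 8.6398*o^4 - 35.5079*o^3 + 0.135800000000001*o^2 + 5.5737*o + 0.5502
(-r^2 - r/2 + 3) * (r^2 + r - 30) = -r^4 - 3*r^3/2 + 65*r^2/2 + 18*r - 90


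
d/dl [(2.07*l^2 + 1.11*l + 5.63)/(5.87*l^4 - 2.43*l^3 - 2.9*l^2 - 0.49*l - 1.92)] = (-24.3018*l^5 - 14.517*l^4 - 126.7978*l^3 + 43.2474*l^2 + 24.7052*l + 0.6275)/(34.4569*l^8 - 28.5282*l^7 - 28.1411*l^6 + 8.3414*l^5 - 11.7494*l^4 + 12.1732*l^3 + 11.3761*l^2 + 1.8816*l + 3.6864)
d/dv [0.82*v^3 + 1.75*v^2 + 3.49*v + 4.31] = 2.46*v^2 + 3.5*v + 3.49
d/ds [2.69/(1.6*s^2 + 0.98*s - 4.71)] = (-8.608*s - 2.6362)/(1.6*s^2 + 0.98*s - 4.71)^2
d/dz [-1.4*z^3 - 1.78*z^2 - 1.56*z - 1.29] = -4.2*z^2 - 3.56*z - 1.56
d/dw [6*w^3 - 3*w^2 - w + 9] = 18*w^2 - 6*w - 1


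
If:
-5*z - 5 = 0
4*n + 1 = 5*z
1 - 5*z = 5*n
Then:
No Solution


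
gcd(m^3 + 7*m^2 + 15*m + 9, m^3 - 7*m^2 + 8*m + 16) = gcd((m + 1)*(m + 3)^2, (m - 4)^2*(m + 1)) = m + 1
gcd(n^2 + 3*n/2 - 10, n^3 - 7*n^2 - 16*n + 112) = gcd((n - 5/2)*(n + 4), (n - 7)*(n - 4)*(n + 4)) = n + 4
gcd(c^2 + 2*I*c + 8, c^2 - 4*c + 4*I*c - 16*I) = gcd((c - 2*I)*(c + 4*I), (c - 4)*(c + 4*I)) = c + 4*I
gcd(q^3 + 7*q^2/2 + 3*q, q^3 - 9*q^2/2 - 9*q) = q^2 + 3*q/2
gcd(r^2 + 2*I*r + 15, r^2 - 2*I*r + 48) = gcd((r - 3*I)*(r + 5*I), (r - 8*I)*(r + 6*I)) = 1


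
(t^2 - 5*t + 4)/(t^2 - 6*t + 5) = (t - 4)/(t - 5)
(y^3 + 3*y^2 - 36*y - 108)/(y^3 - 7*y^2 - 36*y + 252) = (y + 3)/(y - 7)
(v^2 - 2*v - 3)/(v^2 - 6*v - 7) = (v - 3)/(v - 7)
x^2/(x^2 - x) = x/(x - 1)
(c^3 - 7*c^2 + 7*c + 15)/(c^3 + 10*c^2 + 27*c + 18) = (c^2 - 8*c + 15)/(c^2 + 9*c + 18)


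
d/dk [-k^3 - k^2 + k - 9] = -3*k^2 - 2*k + 1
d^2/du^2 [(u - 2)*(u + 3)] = 2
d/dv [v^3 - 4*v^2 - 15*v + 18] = 3*v^2 - 8*v - 15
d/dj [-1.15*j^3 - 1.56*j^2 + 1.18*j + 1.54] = -3.45*j^2 - 3.12*j + 1.18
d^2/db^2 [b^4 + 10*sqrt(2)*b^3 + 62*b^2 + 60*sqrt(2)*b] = 12*b^2 + 60*sqrt(2)*b + 124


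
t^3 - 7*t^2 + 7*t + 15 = (t - 5)*(t - 3)*(t + 1)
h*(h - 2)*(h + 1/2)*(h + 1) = h^4 - h^3/2 - 5*h^2/2 - h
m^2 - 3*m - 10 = (m - 5)*(m + 2)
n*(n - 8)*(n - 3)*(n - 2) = n^4 - 13*n^3 + 46*n^2 - 48*n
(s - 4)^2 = s^2 - 8*s + 16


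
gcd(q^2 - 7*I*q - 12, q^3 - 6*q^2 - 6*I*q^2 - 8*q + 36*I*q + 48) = q - 4*I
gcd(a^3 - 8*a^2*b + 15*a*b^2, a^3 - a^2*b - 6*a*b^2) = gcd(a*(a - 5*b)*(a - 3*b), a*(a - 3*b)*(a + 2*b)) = a^2 - 3*a*b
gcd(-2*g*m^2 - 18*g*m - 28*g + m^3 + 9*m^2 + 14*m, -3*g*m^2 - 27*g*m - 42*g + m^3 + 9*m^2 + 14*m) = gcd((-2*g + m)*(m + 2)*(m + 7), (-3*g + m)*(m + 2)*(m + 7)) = m^2 + 9*m + 14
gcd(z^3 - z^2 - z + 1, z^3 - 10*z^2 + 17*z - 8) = z^2 - 2*z + 1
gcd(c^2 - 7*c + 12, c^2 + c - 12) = c - 3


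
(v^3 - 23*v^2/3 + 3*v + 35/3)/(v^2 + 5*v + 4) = (3*v^2 - 26*v + 35)/(3*(v + 4))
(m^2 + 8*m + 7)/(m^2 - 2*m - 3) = (m + 7)/(m - 3)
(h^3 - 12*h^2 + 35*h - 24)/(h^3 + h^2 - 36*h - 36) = (h^3 - 12*h^2 + 35*h - 24)/(h^3 + h^2 - 36*h - 36)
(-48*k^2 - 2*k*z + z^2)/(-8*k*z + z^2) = (6*k + z)/z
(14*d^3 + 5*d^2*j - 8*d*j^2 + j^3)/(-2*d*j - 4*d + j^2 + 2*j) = (-7*d^2 - 6*d*j + j^2)/(j + 2)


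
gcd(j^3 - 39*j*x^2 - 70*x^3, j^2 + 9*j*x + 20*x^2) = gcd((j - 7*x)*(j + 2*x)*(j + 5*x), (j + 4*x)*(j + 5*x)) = j + 5*x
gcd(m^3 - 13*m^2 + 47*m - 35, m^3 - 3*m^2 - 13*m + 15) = m^2 - 6*m + 5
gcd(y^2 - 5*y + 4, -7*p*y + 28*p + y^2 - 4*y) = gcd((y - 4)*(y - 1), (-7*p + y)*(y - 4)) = y - 4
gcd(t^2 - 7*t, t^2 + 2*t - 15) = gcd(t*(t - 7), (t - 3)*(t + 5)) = 1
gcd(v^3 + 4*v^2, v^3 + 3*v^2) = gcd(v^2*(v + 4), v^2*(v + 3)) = v^2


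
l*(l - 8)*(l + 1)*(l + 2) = l^4 - 5*l^3 - 22*l^2 - 16*l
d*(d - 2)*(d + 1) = d^3 - d^2 - 2*d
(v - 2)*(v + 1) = v^2 - v - 2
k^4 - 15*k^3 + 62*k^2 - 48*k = k*(k - 8)*(k - 6)*(k - 1)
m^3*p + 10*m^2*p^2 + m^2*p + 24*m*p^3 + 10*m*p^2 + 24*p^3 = (m + 4*p)*(m + 6*p)*(m*p + p)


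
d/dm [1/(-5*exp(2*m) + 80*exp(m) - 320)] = 2*(exp(m) - 8)*exp(m)/(5*(exp(2*m) - 16*exp(m) + 64)^2)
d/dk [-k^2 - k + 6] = -2*k - 1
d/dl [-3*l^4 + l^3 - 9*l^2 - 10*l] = -12*l^3 + 3*l^2 - 18*l - 10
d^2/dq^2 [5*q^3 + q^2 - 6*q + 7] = 30*q + 2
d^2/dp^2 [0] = 0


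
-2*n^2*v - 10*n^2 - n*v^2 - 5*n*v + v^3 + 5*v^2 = (-2*n + v)*(n + v)*(v + 5)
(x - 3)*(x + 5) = x^2 + 2*x - 15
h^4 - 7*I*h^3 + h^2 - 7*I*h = h*(h - 7*I)*(h - I)*(h + I)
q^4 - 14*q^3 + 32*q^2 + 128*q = q*(q - 8)^2*(q + 2)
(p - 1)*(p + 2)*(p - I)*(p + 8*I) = p^4 + p^3 + 7*I*p^3 + 6*p^2 + 7*I*p^2 + 8*p - 14*I*p - 16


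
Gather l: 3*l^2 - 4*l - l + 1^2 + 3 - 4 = 3*l^2 - 5*l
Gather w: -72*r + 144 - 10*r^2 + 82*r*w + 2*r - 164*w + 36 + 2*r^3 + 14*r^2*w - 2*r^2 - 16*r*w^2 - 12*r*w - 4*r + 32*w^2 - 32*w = 2*r^3 - 12*r^2 - 74*r + w^2*(32 - 16*r) + w*(14*r^2 + 70*r - 196) + 180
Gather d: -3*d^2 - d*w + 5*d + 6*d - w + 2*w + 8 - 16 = -3*d^2 + d*(11 - w) + w - 8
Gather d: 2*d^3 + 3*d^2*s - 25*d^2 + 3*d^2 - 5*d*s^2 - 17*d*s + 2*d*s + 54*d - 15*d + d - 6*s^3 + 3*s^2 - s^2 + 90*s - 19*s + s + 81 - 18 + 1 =2*d^3 + d^2*(3*s - 22) + d*(-5*s^2 - 15*s + 40) - 6*s^3 + 2*s^2 + 72*s + 64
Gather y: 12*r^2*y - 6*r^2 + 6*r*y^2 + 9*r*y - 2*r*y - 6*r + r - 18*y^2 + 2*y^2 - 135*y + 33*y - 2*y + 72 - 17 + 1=-6*r^2 - 5*r + y^2*(6*r - 16) + y*(12*r^2 + 7*r - 104) + 56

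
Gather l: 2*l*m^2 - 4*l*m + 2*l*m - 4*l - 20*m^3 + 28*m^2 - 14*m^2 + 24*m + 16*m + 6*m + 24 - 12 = l*(2*m^2 - 2*m - 4) - 20*m^3 + 14*m^2 + 46*m + 12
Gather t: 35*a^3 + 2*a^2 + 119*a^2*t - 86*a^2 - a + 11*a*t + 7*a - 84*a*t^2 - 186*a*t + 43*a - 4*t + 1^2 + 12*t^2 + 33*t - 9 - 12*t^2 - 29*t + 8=35*a^3 - 84*a^2 - 84*a*t^2 + 49*a + t*(119*a^2 - 175*a)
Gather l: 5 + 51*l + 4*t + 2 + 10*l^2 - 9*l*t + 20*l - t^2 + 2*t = 10*l^2 + l*(71 - 9*t) - t^2 + 6*t + 7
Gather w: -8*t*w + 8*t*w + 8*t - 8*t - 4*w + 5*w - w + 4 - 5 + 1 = 0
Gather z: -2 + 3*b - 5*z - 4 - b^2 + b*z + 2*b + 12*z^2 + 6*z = -b^2 + 5*b + 12*z^2 + z*(b + 1) - 6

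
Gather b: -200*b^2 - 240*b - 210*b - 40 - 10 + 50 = -200*b^2 - 450*b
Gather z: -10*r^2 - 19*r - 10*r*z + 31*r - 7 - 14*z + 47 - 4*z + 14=-10*r^2 + 12*r + z*(-10*r - 18) + 54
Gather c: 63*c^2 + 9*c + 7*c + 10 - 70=63*c^2 + 16*c - 60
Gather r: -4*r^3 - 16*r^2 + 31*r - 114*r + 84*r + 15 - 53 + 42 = -4*r^3 - 16*r^2 + r + 4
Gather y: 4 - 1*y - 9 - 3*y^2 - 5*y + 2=-3*y^2 - 6*y - 3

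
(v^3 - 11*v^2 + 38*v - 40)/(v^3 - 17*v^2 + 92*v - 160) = (v - 2)/(v - 8)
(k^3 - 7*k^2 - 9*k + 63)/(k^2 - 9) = k - 7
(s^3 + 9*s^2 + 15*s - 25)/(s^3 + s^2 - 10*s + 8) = (s^2 + 10*s + 25)/(s^2 + 2*s - 8)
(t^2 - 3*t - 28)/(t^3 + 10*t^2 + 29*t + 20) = (t - 7)/(t^2 + 6*t + 5)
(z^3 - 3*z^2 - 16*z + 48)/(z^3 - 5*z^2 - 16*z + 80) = (z - 3)/(z - 5)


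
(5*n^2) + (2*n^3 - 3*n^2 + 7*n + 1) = 2*n^3 + 2*n^2 + 7*n + 1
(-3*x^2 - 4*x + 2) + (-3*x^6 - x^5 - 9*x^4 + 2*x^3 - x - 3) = -3*x^6 - x^5 - 9*x^4 + 2*x^3 - 3*x^2 - 5*x - 1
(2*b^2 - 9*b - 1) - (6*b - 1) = 2*b^2 - 15*b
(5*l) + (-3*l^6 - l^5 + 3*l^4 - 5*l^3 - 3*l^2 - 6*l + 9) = -3*l^6 - l^5 + 3*l^4 - 5*l^3 - 3*l^2 - l + 9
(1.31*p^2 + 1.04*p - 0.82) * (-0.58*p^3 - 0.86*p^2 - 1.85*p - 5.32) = -0.7598*p^5 - 1.7298*p^4 - 2.8423*p^3 - 8.188*p^2 - 4.0158*p + 4.3624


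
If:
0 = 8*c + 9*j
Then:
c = -9*j/8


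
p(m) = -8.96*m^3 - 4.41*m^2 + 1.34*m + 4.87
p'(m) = -26.88*m^2 - 8.82*m + 1.34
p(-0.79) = 5.48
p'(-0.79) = -8.47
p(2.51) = -161.24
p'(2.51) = -190.14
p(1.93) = -73.38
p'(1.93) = -115.81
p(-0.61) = 4.45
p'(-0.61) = -3.28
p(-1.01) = 8.25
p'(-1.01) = -17.17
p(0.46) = 3.68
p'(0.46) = -8.41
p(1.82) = -61.31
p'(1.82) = -103.75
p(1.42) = -27.77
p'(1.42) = -65.39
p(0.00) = 4.87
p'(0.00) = 1.34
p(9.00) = -6872.12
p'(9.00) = -2255.32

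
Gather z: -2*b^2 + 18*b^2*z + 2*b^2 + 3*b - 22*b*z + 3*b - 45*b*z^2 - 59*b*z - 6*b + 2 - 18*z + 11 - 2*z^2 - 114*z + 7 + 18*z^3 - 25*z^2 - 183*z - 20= 18*z^3 + z^2*(-45*b - 27) + z*(18*b^2 - 81*b - 315)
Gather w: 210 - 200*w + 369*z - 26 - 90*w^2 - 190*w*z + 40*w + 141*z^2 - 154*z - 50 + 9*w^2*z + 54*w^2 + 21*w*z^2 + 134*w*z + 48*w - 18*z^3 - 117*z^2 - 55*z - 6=w^2*(9*z - 36) + w*(21*z^2 - 56*z - 112) - 18*z^3 + 24*z^2 + 160*z + 128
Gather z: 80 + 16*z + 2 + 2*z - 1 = 18*z + 81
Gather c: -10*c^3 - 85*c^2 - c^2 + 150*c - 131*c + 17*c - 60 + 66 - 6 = -10*c^3 - 86*c^2 + 36*c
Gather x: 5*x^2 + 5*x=5*x^2 + 5*x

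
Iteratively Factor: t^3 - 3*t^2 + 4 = (t - 2)*(t^2 - t - 2) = (t - 2)*(t + 1)*(t - 2)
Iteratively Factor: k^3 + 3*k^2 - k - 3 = (k + 1)*(k^2 + 2*k - 3) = (k - 1)*(k + 1)*(k + 3)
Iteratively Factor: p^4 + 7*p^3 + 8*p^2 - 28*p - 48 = (p + 3)*(p^3 + 4*p^2 - 4*p - 16) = (p + 2)*(p + 3)*(p^2 + 2*p - 8) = (p - 2)*(p + 2)*(p + 3)*(p + 4)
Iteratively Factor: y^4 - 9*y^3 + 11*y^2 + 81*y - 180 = (y - 3)*(y^3 - 6*y^2 - 7*y + 60) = (y - 3)*(y + 3)*(y^2 - 9*y + 20) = (y - 4)*(y - 3)*(y + 3)*(y - 5)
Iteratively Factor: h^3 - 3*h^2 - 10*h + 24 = (h + 3)*(h^2 - 6*h + 8) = (h - 2)*(h + 3)*(h - 4)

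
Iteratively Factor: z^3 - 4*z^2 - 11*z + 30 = (z - 2)*(z^2 - 2*z - 15) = (z - 2)*(z + 3)*(z - 5)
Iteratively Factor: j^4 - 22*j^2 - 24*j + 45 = (j + 3)*(j^3 - 3*j^2 - 13*j + 15) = (j - 5)*(j + 3)*(j^2 + 2*j - 3) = (j - 5)*(j - 1)*(j + 3)*(j + 3)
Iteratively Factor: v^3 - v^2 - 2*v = (v - 2)*(v^2 + v) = v*(v - 2)*(v + 1)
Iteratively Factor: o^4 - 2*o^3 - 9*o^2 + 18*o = (o - 2)*(o^3 - 9*o) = (o - 3)*(o - 2)*(o^2 + 3*o) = (o - 3)*(o - 2)*(o + 3)*(o)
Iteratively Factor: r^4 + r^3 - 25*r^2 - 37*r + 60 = (r - 5)*(r^3 + 6*r^2 + 5*r - 12) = (r - 5)*(r - 1)*(r^2 + 7*r + 12) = (r - 5)*(r - 1)*(r + 3)*(r + 4)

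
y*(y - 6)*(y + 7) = y^3 + y^2 - 42*y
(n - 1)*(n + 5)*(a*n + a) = a*n^3 + 5*a*n^2 - a*n - 5*a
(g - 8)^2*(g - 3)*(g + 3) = g^4 - 16*g^3 + 55*g^2 + 144*g - 576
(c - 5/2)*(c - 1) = c^2 - 7*c/2 + 5/2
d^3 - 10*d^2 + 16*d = d*(d - 8)*(d - 2)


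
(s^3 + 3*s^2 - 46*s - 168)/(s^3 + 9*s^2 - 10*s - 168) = (s^2 - 3*s - 28)/(s^2 + 3*s - 28)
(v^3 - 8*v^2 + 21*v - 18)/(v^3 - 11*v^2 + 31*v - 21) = (v^2 - 5*v + 6)/(v^2 - 8*v + 7)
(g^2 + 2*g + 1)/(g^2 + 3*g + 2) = (g + 1)/(g + 2)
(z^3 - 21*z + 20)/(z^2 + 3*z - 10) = (z^2 - 5*z + 4)/(z - 2)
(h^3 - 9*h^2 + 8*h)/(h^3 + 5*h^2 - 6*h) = (h - 8)/(h + 6)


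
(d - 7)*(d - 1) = d^2 - 8*d + 7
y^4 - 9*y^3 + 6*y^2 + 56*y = y*(y - 7)*(y - 4)*(y + 2)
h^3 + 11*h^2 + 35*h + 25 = (h + 1)*(h + 5)^2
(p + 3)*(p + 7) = p^2 + 10*p + 21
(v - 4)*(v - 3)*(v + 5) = v^3 - 2*v^2 - 23*v + 60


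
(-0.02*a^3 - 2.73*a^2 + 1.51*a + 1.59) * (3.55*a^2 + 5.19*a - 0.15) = -0.071*a^5 - 9.7953*a^4 - 8.8052*a^3 + 13.8909*a^2 + 8.0256*a - 0.2385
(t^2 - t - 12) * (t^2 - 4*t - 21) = t^4 - 5*t^3 - 29*t^2 + 69*t + 252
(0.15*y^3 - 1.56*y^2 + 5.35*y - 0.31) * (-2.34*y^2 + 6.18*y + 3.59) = -0.351*y^5 + 4.5774*y^4 - 21.6213*y^3 + 28.188*y^2 + 17.2907*y - 1.1129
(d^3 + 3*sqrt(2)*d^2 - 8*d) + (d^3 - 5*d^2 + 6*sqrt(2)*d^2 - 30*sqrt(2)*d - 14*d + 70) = 2*d^3 - 5*d^2 + 9*sqrt(2)*d^2 - 30*sqrt(2)*d - 22*d + 70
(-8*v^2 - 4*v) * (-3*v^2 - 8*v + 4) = 24*v^4 + 76*v^3 - 16*v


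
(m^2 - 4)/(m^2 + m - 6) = (m + 2)/(m + 3)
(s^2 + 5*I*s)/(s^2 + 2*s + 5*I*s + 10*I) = s/(s + 2)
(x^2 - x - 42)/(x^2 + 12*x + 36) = (x - 7)/(x + 6)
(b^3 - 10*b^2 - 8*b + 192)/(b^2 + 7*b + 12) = (b^2 - 14*b + 48)/(b + 3)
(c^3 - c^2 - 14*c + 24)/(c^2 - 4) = (c^2 + c - 12)/(c + 2)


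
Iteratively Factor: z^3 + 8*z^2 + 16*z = (z)*(z^2 + 8*z + 16) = z*(z + 4)*(z + 4)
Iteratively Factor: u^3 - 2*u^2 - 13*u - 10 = (u + 2)*(u^2 - 4*u - 5) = (u - 5)*(u + 2)*(u + 1)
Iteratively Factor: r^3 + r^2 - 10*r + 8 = (r - 2)*(r^2 + 3*r - 4) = (r - 2)*(r - 1)*(r + 4)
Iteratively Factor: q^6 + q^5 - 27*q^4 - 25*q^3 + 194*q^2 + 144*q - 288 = (q - 3)*(q^5 + 4*q^4 - 15*q^3 - 70*q^2 - 16*q + 96) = (q - 3)*(q + 4)*(q^4 - 15*q^2 - 10*q + 24) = (q - 4)*(q - 3)*(q + 4)*(q^3 + 4*q^2 + q - 6) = (q - 4)*(q - 3)*(q - 1)*(q + 4)*(q^2 + 5*q + 6) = (q - 4)*(q - 3)*(q - 1)*(q + 2)*(q + 4)*(q + 3)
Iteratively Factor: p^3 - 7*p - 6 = (p + 1)*(p^2 - p - 6) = (p - 3)*(p + 1)*(p + 2)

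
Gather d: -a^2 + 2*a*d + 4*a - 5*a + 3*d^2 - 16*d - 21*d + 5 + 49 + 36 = -a^2 - a + 3*d^2 + d*(2*a - 37) + 90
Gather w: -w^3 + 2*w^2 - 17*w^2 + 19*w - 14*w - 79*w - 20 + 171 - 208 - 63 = -w^3 - 15*w^2 - 74*w - 120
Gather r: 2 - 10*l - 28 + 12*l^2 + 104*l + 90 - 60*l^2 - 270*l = -48*l^2 - 176*l + 64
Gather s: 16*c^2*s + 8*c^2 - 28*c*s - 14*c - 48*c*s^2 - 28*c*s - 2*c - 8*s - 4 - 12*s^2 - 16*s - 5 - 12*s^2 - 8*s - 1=8*c^2 - 16*c + s^2*(-48*c - 24) + s*(16*c^2 - 56*c - 32) - 10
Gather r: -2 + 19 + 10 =27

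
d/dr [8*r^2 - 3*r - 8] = 16*r - 3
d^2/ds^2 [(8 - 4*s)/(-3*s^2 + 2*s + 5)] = 8*((8 - 9*s)*(-3*s^2 + 2*s + 5) - 4*(s - 2)*(3*s - 1)^2)/(-3*s^2 + 2*s + 5)^3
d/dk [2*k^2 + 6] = 4*k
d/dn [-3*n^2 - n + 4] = -6*n - 1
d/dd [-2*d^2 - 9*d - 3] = -4*d - 9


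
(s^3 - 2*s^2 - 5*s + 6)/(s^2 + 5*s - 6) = (s^2 - s - 6)/(s + 6)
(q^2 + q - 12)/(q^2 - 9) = (q + 4)/(q + 3)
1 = 1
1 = 1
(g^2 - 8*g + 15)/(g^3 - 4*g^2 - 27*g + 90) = (g - 5)/(g^2 - g - 30)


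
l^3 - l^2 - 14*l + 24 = (l - 3)*(l - 2)*(l + 4)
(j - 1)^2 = j^2 - 2*j + 1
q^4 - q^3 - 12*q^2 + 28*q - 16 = (q - 2)^2*(q - 1)*(q + 4)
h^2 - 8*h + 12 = (h - 6)*(h - 2)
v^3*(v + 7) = v^4 + 7*v^3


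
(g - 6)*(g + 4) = g^2 - 2*g - 24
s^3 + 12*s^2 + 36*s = s*(s + 6)^2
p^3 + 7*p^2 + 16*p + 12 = (p + 2)^2*(p + 3)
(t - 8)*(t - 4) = t^2 - 12*t + 32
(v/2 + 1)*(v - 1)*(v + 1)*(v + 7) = v^4/2 + 9*v^3/2 + 13*v^2/2 - 9*v/2 - 7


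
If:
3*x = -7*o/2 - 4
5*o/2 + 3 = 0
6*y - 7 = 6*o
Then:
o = -6/5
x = 1/15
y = -1/30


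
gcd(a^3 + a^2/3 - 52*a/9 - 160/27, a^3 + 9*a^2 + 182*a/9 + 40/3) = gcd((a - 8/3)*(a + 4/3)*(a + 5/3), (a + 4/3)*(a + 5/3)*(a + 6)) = a^2 + 3*a + 20/9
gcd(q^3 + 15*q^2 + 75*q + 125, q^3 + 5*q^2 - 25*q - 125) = q^2 + 10*q + 25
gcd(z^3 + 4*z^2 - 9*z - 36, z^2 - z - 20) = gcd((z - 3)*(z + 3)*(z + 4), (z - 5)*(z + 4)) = z + 4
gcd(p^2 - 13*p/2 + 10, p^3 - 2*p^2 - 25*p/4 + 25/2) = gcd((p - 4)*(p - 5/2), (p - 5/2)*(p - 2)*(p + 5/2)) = p - 5/2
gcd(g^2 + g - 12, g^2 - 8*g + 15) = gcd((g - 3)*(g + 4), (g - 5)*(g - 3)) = g - 3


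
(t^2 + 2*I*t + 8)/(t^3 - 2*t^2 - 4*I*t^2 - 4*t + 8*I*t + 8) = (t + 4*I)/(t^2 - 2*t*(1 + I) + 4*I)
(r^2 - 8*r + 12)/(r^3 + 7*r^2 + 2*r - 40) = (r - 6)/(r^2 + 9*r + 20)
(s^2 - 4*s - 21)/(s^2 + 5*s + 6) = (s - 7)/(s + 2)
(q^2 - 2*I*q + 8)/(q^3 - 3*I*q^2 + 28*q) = (q^2 - 2*I*q + 8)/(q*(q^2 - 3*I*q + 28))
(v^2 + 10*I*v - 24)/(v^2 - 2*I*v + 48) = (v + 4*I)/(v - 8*I)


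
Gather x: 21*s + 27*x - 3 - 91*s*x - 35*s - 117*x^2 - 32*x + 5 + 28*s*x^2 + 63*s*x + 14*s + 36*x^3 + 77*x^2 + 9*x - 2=36*x^3 + x^2*(28*s - 40) + x*(4 - 28*s)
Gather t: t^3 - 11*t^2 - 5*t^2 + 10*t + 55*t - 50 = t^3 - 16*t^2 + 65*t - 50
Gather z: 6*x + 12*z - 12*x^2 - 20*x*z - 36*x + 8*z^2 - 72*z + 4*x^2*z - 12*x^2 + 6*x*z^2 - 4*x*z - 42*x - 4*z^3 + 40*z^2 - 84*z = -24*x^2 - 72*x - 4*z^3 + z^2*(6*x + 48) + z*(4*x^2 - 24*x - 144)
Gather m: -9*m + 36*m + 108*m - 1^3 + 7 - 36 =135*m - 30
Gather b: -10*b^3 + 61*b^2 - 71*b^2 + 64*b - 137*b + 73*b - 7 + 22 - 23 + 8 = -10*b^3 - 10*b^2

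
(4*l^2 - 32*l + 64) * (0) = 0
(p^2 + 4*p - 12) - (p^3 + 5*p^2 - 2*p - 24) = -p^3 - 4*p^2 + 6*p + 12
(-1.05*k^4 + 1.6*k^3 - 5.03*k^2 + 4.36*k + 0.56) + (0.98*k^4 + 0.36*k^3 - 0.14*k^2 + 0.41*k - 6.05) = -0.0700000000000001*k^4 + 1.96*k^3 - 5.17*k^2 + 4.77*k - 5.49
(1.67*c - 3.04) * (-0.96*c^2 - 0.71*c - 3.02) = -1.6032*c^3 + 1.7327*c^2 - 2.885*c + 9.1808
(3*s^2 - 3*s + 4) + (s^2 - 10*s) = 4*s^2 - 13*s + 4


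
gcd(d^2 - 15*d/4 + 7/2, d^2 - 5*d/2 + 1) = d - 2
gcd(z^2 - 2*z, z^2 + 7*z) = z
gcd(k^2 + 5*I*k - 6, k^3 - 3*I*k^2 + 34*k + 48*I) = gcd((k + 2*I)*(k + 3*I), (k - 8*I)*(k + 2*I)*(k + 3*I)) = k^2 + 5*I*k - 6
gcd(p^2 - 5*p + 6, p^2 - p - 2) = p - 2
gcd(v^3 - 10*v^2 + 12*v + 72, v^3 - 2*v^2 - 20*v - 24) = v^2 - 4*v - 12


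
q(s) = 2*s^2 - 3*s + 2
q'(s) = 4*s - 3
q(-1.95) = 15.46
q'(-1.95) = -10.80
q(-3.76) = 41.56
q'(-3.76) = -18.04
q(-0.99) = 6.93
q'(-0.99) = -6.96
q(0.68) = 0.88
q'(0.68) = -0.28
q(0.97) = 0.97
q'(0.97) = 0.88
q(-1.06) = 7.43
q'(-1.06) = -7.24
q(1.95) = 3.76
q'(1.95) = 4.80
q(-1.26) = 8.96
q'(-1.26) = -8.04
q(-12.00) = 326.00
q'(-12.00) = -51.00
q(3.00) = 11.00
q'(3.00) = 9.00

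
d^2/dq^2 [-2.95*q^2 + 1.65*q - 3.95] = -5.90000000000000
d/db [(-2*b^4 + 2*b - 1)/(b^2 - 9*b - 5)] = ((2*b - 9)*(2*b^4 - 2*b + 1) + 2*(4*b^3 - 1)*(-b^2 + 9*b + 5))/(-b^2 + 9*b + 5)^2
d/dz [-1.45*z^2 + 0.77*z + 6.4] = 0.77 - 2.9*z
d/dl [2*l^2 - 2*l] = 4*l - 2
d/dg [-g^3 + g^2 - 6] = g*(2 - 3*g)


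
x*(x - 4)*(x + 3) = x^3 - x^2 - 12*x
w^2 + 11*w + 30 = (w + 5)*(w + 6)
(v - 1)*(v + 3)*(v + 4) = v^3 + 6*v^2 + 5*v - 12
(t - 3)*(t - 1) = t^2 - 4*t + 3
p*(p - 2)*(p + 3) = p^3 + p^2 - 6*p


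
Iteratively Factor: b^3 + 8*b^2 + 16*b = (b + 4)*(b^2 + 4*b) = (b + 4)^2*(b)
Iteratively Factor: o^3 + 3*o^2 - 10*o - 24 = (o + 2)*(o^2 + o - 12) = (o - 3)*(o + 2)*(o + 4)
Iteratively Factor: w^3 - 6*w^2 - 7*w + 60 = (w + 3)*(w^2 - 9*w + 20) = (w - 5)*(w + 3)*(w - 4)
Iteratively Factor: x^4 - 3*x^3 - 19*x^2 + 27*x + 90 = (x - 5)*(x^3 + 2*x^2 - 9*x - 18) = (x - 5)*(x + 2)*(x^2 - 9) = (x - 5)*(x + 2)*(x + 3)*(x - 3)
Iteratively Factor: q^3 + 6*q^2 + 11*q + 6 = (q + 2)*(q^2 + 4*q + 3) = (q + 2)*(q + 3)*(q + 1)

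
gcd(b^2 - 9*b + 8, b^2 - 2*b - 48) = b - 8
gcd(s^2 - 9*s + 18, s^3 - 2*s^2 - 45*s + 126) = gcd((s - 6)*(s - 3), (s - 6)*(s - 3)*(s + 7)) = s^2 - 9*s + 18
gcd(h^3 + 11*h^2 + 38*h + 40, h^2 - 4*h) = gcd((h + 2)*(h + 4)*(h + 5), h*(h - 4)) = 1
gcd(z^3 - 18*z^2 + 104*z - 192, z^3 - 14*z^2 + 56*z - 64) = z^2 - 12*z + 32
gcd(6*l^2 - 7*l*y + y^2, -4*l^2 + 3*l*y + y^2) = -l + y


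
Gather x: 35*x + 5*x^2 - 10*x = 5*x^2 + 25*x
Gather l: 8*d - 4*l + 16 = 8*d - 4*l + 16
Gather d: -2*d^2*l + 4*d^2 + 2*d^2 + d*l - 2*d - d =d^2*(6 - 2*l) + d*(l - 3)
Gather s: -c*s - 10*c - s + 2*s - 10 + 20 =-10*c + s*(1 - c) + 10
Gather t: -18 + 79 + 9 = 70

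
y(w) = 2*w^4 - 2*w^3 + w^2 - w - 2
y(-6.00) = 3064.00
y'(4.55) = 637.46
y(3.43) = 202.45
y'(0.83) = 1.10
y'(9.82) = 7015.77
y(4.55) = 682.95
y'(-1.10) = -21.11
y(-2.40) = 100.16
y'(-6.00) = -1957.00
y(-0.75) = 0.79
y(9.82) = 16789.10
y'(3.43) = 258.10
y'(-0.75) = -9.25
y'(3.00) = 167.00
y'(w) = 8*w^3 - 6*w^2 + 2*w - 1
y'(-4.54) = -882.36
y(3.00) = 112.00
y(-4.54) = 1059.98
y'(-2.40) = -150.95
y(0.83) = -2.34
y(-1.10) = 5.90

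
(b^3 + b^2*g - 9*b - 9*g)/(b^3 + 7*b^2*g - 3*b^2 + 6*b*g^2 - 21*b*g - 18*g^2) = (b + 3)/(b + 6*g)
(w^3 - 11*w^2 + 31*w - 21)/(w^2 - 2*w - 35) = (w^2 - 4*w + 3)/(w + 5)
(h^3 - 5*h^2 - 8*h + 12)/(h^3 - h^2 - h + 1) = (h^2 - 4*h - 12)/(h^2 - 1)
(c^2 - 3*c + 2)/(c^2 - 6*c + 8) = (c - 1)/(c - 4)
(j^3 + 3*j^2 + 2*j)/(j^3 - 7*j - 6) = j/(j - 3)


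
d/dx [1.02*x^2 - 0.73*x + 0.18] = 2.04*x - 0.73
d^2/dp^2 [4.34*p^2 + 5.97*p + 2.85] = 8.68000000000000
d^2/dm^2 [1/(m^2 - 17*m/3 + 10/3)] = 6*(-9*m^2 + 51*m + (6*m - 17)^2 - 30)/(3*m^2 - 17*m + 10)^3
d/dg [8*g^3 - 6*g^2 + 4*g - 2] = 24*g^2 - 12*g + 4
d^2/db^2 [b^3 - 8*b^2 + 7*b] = 6*b - 16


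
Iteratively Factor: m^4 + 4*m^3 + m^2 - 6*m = (m)*(m^3 + 4*m^2 + m - 6) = m*(m - 1)*(m^2 + 5*m + 6) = m*(m - 1)*(m + 2)*(m + 3)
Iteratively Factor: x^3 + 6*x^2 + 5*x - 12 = (x + 3)*(x^2 + 3*x - 4) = (x - 1)*(x + 3)*(x + 4)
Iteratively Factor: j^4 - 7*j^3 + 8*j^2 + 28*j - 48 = (j + 2)*(j^3 - 9*j^2 + 26*j - 24) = (j - 3)*(j + 2)*(j^2 - 6*j + 8) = (j - 4)*(j - 3)*(j + 2)*(j - 2)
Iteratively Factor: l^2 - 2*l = (l)*(l - 2)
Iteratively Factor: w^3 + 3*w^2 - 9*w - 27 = (w + 3)*(w^2 - 9) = (w + 3)^2*(w - 3)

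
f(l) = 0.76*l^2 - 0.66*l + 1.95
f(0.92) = 1.99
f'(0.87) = 0.66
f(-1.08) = 3.55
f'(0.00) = -0.66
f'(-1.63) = -3.14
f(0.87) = 1.95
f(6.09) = 26.12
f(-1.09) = 3.57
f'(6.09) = 8.60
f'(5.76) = 8.10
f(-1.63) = 5.05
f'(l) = 1.52*l - 0.66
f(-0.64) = 2.68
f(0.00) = 1.95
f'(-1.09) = -2.32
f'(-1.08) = -2.30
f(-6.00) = 33.27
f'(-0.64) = -1.63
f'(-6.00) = -9.78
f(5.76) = 23.36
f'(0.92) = 0.74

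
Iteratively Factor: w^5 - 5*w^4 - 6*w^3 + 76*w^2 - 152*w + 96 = (w - 3)*(w^4 - 2*w^3 - 12*w^2 + 40*w - 32) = (w - 3)*(w - 2)*(w^3 - 12*w + 16) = (w - 3)*(w - 2)*(w + 4)*(w^2 - 4*w + 4) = (w - 3)*(w - 2)^2*(w + 4)*(w - 2)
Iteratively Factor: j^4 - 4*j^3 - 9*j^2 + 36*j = (j + 3)*(j^3 - 7*j^2 + 12*j) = (j - 4)*(j + 3)*(j^2 - 3*j) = j*(j - 4)*(j + 3)*(j - 3)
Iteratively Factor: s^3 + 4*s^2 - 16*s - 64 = (s - 4)*(s^2 + 8*s + 16) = (s - 4)*(s + 4)*(s + 4)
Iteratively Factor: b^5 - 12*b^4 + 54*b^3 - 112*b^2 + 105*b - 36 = (b - 1)*(b^4 - 11*b^3 + 43*b^2 - 69*b + 36) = (b - 3)*(b - 1)*(b^3 - 8*b^2 + 19*b - 12) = (b - 4)*(b - 3)*(b - 1)*(b^2 - 4*b + 3) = (b - 4)*(b - 3)*(b - 1)^2*(b - 3)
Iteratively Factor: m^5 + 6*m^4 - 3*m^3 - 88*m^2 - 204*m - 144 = (m + 3)*(m^4 + 3*m^3 - 12*m^2 - 52*m - 48) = (m - 4)*(m + 3)*(m^3 + 7*m^2 + 16*m + 12) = (m - 4)*(m + 2)*(m + 3)*(m^2 + 5*m + 6) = (m - 4)*(m + 2)*(m + 3)^2*(m + 2)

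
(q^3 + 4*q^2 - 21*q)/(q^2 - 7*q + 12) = q*(q + 7)/(q - 4)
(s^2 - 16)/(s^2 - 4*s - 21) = (16 - s^2)/(-s^2 + 4*s + 21)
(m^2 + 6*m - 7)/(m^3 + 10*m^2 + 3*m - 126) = (m - 1)/(m^2 + 3*m - 18)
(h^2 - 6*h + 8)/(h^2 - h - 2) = (h - 4)/(h + 1)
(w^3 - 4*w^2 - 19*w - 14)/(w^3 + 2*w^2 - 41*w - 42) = (w^2 - 5*w - 14)/(w^2 + w - 42)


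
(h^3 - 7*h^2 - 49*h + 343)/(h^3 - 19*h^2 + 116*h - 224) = (h^2 - 49)/(h^2 - 12*h + 32)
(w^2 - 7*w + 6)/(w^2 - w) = (w - 6)/w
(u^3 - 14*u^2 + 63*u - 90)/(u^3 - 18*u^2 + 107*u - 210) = (u - 3)/(u - 7)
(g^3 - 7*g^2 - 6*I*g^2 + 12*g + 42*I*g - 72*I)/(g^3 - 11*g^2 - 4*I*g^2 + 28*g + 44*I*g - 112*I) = (g^2 - 3*g*(1 + 2*I) + 18*I)/(g^2 - g*(7 + 4*I) + 28*I)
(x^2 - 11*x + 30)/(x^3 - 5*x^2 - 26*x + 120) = (x - 5)/(x^2 + x - 20)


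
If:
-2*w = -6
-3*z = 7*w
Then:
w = 3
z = -7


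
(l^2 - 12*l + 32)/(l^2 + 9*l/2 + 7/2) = 2*(l^2 - 12*l + 32)/(2*l^2 + 9*l + 7)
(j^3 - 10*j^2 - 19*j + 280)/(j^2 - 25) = (j^2 - 15*j + 56)/(j - 5)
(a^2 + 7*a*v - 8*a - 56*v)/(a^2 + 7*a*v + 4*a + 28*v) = (a - 8)/(a + 4)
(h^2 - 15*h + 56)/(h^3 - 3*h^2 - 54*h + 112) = (h - 7)/(h^2 + 5*h - 14)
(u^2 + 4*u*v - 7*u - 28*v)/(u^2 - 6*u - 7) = (u + 4*v)/(u + 1)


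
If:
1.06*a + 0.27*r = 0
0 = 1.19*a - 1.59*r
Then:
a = 0.00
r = 0.00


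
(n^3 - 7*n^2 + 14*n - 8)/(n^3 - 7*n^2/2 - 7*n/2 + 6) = 2*(n - 2)/(2*n + 3)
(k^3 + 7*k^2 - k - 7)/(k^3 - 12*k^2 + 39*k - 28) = (k^2 + 8*k + 7)/(k^2 - 11*k + 28)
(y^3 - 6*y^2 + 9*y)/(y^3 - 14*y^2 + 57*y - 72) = y/(y - 8)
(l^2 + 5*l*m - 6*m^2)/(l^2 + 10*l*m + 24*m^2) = (l - m)/(l + 4*m)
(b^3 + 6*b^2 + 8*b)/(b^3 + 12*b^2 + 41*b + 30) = b*(b^2 + 6*b + 8)/(b^3 + 12*b^2 + 41*b + 30)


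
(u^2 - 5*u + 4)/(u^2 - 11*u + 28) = (u - 1)/(u - 7)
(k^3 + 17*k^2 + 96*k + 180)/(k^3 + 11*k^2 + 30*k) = (k + 6)/k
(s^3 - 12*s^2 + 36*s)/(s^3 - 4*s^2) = (s^2 - 12*s + 36)/(s*(s - 4))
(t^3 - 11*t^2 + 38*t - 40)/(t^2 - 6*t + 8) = t - 5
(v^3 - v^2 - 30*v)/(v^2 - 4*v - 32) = v*(-v^2 + v + 30)/(-v^2 + 4*v + 32)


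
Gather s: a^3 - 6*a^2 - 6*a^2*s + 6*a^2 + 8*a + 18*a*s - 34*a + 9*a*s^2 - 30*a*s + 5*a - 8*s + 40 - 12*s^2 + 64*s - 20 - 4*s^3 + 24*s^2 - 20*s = a^3 - 21*a - 4*s^3 + s^2*(9*a + 12) + s*(-6*a^2 - 12*a + 36) + 20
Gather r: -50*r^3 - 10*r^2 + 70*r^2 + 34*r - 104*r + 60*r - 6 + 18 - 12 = -50*r^3 + 60*r^2 - 10*r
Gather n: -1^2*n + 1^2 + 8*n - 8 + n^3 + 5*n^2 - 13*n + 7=n^3 + 5*n^2 - 6*n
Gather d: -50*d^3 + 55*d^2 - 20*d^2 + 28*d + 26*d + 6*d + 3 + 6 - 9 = -50*d^3 + 35*d^2 + 60*d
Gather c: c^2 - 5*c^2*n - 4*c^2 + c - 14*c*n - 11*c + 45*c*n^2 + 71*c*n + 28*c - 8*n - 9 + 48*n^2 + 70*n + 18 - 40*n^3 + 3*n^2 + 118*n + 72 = c^2*(-5*n - 3) + c*(45*n^2 + 57*n + 18) - 40*n^3 + 51*n^2 + 180*n + 81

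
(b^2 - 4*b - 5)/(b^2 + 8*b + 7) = (b - 5)/(b + 7)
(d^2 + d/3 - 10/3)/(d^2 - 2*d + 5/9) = 3*(d + 2)/(3*d - 1)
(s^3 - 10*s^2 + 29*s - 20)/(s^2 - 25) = (s^2 - 5*s + 4)/(s + 5)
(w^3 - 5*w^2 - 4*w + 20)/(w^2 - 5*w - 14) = (w^2 - 7*w + 10)/(w - 7)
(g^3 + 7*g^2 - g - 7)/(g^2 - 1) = g + 7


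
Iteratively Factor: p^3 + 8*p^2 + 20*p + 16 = (p + 2)*(p^2 + 6*p + 8) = (p + 2)^2*(p + 4)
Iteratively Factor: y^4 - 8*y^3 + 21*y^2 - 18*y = (y - 3)*(y^3 - 5*y^2 + 6*y) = (y - 3)*(y - 2)*(y^2 - 3*y) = (y - 3)^2*(y - 2)*(y)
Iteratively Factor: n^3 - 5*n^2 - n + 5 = (n + 1)*(n^2 - 6*n + 5) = (n - 5)*(n + 1)*(n - 1)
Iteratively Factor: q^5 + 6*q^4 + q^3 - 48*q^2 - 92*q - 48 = (q - 3)*(q^4 + 9*q^3 + 28*q^2 + 36*q + 16) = (q - 3)*(q + 2)*(q^3 + 7*q^2 + 14*q + 8) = (q - 3)*(q + 1)*(q + 2)*(q^2 + 6*q + 8) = (q - 3)*(q + 1)*(q + 2)*(q + 4)*(q + 2)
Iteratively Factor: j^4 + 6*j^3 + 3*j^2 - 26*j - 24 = (j + 4)*(j^3 + 2*j^2 - 5*j - 6) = (j - 2)*(j + 4)*(j^2 + 4*j + 3) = (j - 2)*(j + 3)*(j + 4)*(j + 1)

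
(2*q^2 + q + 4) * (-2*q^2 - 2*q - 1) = -4*q^4 - 6*q^3 - 12*q^2 - 9*q - 4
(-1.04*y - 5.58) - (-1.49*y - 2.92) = 0.45*y - 2.66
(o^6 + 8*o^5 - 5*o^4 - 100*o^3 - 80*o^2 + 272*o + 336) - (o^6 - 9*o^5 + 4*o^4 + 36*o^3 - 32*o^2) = 17*o^5 - 9*o^4 - 136*o^3 - 48*o^2 + 272*o + 336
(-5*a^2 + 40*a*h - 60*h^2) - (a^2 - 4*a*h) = -6*a^2 + 44*a*h - 60*h^2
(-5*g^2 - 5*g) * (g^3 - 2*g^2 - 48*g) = -5*g^5 + 5*g^4 + 250*g^3 + 240*g^2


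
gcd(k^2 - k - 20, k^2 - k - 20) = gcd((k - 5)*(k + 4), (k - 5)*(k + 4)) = k^2 - k - 20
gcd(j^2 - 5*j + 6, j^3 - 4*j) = j - 2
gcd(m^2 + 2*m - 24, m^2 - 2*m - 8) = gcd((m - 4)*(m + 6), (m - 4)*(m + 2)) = m - 4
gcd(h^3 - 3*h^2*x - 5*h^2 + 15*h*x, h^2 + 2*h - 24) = 1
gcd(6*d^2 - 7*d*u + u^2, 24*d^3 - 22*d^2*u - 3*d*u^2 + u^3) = 6*d^2 - 7*d*u + u^2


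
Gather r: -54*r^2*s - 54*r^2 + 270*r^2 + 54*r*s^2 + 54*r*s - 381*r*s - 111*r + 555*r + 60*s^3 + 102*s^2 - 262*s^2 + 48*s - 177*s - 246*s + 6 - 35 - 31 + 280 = r^2*(216 - 54*s) + r*(54*s^2 - 327*s + 444) + 60*s^3 - 160*s^2 - 375*s + 220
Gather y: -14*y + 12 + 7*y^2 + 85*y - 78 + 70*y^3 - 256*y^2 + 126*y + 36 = 70*y^3 - 249*y^2 + 197*y - 30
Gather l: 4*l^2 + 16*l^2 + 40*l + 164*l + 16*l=20*l^2 + 220*l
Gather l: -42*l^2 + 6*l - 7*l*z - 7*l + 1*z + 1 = -42*l^2 + l*(-7*z - 1) + z + 1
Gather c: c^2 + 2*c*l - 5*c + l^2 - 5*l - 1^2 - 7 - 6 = c^2 + c*(2*l - 5) + l^2 - 5*l - 14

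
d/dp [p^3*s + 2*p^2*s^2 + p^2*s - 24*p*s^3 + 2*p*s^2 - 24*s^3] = s*(3*p^2 + 4*p*s + 2*p - 24*s^2 + 2*s)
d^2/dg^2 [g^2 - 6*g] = 2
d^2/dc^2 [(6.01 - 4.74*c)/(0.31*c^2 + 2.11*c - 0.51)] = (-(0.62*c + 2.11)*(1.24*c + 4.22)*(4.74*c - 6.01) + (8.8164*c + 16.2766)*(0.31*c^2 + 2.11*c - 0.51))/(0.31*c^2 + 2.11*c - 0.51)^3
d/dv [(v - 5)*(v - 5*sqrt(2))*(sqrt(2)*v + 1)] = 3*sqrt(2)*v^2 - 18*v - 10*sqrt(2)*v - 5*sqrt(2) + 45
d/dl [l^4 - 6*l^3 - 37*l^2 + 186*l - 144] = 4*l^3 - 18*l^2 - 74*l + 186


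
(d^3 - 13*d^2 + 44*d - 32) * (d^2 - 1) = d^5 - 13*d^4 + 43*d^3 - 19*d^2 - 44*d + 32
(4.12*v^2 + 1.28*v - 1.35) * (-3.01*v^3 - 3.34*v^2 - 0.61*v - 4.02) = -12.4012*v^5 - 17.6136*v^4 - 2.7249*v^3 - 12.8342*v^2 - 4.3221*v + 5.427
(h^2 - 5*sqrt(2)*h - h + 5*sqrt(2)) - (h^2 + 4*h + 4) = -5*sqrt(2)*h - 5*h - 4 + 5*sqrt(2)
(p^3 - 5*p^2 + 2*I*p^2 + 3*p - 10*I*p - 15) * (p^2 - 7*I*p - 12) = p^5 - 5*p^4 - 5*I*p^4 + 5*p^3 + 25*I*p^3 - 25*p^2 - 45*I*p^2 - 36*p + 225*I*p + 180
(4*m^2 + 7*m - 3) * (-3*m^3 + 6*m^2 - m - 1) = -12*m^5 + 3*m^4 + 47*m^3 - 29*m^2 - 4*m + 3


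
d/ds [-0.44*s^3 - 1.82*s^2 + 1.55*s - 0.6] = -1.32*s^2 - 3.64*s + 1.55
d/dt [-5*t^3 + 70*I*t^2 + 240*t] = -15*t^2 + 140*I*t + 240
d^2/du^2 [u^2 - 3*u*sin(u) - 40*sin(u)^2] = 3*u*sin(u) + 160*sin(u)^2 - 6*cos(u) - 78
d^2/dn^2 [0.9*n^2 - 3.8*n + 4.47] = 1.80000000000000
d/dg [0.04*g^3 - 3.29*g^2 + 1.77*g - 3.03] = 0.12*g^2 - 6.58*g + 1.77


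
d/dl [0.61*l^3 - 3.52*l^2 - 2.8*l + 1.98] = 1.83*l^2 - 7.04*l - 2.8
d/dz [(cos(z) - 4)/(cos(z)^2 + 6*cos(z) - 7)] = (cos(z)^2 - 8*cos(z) - 17)*sin(z)/(cos(z)^2 + 6*cos(z) - 7)^2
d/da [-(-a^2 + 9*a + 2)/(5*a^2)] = (9*a + 4)/(5*a^3)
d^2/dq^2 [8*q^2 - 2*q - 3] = 16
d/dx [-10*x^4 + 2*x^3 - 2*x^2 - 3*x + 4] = -40*x^3 + 6*x^2 - 4*x - 3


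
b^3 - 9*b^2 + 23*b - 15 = (b - 5)*(b - 3)*(b - 1)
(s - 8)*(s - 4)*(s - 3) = s^3 - 15*s^2 + 68*s - 96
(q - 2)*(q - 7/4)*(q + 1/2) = q^3 - 13*q^2/4 + 13*q/8 + 7/4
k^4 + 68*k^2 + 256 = (k - 8*I)*(k - 2*I)*(k + 2*I)*(k + 8*I)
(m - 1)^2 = m^2 - 2*m + 1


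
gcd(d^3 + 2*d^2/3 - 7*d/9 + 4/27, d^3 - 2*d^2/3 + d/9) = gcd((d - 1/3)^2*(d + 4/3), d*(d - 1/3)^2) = d^2 - 2*d/3 + 1/9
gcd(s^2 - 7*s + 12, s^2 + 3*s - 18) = s - 3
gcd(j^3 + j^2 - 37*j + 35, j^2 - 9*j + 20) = j - 5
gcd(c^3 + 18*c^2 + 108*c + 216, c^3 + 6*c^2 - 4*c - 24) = c + 6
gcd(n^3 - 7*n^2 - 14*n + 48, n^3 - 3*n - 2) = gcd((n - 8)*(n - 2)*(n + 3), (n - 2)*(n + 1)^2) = n - 2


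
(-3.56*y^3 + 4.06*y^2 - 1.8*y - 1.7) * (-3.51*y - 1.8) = 12.4956*y^4 - 7.8426*y^3 - 0.99*y^2 + 9.207*y + 3.06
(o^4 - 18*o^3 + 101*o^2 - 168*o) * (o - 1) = o^5 - 19*o^4 + 119*o^3 - 269*o^2 + 168*o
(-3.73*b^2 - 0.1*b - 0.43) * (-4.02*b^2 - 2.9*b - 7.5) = 14.9946*b^4 + 11.219*b^3 + 29.9936*b^2 + 1.997*b + 3.225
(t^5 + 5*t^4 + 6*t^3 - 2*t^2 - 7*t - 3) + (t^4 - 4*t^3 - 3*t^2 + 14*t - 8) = t^5 + 6*t^4 + 2*t^3 - 5*t^2 + 7*t - 11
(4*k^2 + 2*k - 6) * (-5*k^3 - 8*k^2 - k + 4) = -20*k^5 - 42*k^4 + 10*k^3 + 62*k^2 + 14*k - 24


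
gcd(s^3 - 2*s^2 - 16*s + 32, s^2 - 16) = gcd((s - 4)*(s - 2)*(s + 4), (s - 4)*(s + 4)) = s^2 - 16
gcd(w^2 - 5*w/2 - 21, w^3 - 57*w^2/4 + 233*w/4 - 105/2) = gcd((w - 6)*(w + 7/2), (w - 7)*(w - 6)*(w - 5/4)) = w - 6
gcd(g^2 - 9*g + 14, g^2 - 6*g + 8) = g - 2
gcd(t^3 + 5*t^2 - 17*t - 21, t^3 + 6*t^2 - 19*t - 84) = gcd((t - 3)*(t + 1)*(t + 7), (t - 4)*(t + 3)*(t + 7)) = t + 7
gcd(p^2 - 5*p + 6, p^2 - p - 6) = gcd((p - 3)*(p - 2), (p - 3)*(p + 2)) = p - 3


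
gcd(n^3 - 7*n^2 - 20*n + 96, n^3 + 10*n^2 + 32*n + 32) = n + 4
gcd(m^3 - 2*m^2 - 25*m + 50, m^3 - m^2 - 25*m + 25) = m^2 - 25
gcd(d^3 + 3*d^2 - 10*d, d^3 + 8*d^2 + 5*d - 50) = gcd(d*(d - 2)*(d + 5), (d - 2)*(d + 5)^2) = d^2 + 3*d - 10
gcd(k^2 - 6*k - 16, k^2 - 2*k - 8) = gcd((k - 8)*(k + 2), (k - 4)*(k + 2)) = k + 2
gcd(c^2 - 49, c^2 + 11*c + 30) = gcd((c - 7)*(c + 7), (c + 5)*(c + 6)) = 1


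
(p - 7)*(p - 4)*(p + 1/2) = p^3 - 21*p^2/2 + 45*p/2 + 14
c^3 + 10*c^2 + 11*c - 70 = (c - 2)*(c + 5)*(c + 7)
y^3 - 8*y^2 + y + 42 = (y - 7)*(y - 3)*(y + 2)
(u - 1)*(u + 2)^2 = u^3 + 3*u^2 - 4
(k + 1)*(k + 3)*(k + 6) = k^3 + 10*k^2 + 27*k + 18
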